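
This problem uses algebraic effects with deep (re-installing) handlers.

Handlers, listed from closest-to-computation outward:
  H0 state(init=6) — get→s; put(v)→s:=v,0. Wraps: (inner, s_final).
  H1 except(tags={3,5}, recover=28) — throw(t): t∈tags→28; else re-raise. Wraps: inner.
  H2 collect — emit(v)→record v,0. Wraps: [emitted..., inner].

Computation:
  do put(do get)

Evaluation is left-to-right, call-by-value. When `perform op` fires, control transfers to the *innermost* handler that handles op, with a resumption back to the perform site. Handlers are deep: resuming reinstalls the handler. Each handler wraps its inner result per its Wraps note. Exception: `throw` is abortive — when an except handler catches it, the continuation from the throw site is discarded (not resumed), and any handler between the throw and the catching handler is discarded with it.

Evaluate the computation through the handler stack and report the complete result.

Evaluation trace:
get @ H0 ⇒ 6
put(6) @ H0 ⇒ s:=6
H0 returns (0, 6)
H1 returns (0, 6)
H2 returns [(0, 6)]
= [(0, 6)]

Answer: [(0, 6)]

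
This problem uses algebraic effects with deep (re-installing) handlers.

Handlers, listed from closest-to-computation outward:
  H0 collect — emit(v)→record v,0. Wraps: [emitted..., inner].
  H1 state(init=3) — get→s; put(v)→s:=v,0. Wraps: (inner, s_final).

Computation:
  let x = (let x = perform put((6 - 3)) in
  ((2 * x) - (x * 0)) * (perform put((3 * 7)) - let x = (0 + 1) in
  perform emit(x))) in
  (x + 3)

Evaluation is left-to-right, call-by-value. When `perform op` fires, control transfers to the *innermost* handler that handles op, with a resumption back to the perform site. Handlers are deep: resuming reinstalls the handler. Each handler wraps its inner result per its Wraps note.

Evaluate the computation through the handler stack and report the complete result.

Step-by-step:
put(3) @ H1 ⇒ s:=3
put(21) @ H1 ⇒ s:=21
emit(1) @ H0 ⇒ out+=1
H0 returns [1, 3]
H1 returns ([1, 3], 21)
= ([1, 3], 21)

Answer: ([1, 3], 21)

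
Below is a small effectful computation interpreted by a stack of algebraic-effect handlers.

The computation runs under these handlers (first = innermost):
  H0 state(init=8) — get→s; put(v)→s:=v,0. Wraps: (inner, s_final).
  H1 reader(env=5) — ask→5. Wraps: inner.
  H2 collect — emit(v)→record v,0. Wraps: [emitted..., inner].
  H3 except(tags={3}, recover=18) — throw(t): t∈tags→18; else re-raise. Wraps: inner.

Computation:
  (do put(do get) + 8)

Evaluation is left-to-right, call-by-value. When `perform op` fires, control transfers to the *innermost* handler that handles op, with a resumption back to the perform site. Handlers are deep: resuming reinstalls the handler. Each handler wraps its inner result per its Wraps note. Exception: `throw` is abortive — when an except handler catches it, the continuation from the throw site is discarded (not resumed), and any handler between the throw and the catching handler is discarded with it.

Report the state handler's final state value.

Working:
get @ H0 ⇒ 8
put(8) @ H0 ⇒ s:=8
H0 returns (8, 8)
H1 returns (8, 8)
H2 returns [(8, 8)]
H3 returns [(8, 8)]
= [(8, 8)]

Answer: 8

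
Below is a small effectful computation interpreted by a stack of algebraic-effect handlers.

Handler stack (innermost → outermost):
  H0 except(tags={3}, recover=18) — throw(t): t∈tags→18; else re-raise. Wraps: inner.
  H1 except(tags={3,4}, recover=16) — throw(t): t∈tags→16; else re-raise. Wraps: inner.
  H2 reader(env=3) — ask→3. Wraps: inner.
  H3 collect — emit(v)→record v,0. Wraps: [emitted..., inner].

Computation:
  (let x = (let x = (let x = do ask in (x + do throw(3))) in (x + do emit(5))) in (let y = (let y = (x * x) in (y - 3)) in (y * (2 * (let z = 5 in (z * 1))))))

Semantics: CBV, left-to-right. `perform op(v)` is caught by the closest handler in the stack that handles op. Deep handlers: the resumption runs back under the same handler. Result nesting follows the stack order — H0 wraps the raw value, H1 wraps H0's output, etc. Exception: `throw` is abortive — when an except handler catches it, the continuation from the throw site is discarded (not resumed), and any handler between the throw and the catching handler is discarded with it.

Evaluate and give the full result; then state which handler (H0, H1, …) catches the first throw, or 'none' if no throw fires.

Answer: [18] ; first throw caught by: H0

Evaluation trace:
ask @ H2 ⇒ 3
throw(3) @ H0 caught ⇒ 18
H1 returns 18
H2 returns 18
H3 returns [18]
= [18]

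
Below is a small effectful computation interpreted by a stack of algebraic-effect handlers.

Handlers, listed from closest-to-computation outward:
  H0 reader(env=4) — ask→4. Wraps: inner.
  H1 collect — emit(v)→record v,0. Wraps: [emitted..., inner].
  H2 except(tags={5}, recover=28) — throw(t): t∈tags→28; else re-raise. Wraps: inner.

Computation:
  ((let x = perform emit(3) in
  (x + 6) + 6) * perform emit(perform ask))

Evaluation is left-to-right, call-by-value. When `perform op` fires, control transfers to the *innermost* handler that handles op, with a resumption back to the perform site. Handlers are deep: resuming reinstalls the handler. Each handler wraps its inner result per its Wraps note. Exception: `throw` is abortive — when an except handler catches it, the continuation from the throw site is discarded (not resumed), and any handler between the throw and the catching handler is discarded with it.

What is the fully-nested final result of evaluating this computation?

Answer: [3, 4, 0]

Evaluation trace:
emit(3) @ H1 ⇒ out+=3
ask @ H0 ⇒ 4
emit(4) @ H1 ⇒ out+=4
H0 returns 0
H1 returns [3, 4, 0]
H2 returns [3, 4, 0]
= [3, 4, 0]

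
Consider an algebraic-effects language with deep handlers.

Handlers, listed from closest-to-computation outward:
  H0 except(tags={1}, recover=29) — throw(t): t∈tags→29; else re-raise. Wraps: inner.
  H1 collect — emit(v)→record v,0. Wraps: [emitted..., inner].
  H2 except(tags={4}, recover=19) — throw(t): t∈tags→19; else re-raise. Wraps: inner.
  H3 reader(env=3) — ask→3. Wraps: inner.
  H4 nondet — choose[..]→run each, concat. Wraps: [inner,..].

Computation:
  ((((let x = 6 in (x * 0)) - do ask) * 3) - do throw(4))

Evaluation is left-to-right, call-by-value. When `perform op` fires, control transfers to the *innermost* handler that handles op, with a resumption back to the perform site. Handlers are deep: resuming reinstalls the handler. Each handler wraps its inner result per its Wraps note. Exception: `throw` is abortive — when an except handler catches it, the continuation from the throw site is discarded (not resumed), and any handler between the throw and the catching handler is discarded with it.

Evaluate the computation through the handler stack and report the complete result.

Evaluation trace:
ask @ H3 ⇒ 3
throw(4) @ H0 re-raised
throw(4) @ H2 caught ⇒ 19
H3 returns 19
H4 returns [19]
= [19]

Answer: [19]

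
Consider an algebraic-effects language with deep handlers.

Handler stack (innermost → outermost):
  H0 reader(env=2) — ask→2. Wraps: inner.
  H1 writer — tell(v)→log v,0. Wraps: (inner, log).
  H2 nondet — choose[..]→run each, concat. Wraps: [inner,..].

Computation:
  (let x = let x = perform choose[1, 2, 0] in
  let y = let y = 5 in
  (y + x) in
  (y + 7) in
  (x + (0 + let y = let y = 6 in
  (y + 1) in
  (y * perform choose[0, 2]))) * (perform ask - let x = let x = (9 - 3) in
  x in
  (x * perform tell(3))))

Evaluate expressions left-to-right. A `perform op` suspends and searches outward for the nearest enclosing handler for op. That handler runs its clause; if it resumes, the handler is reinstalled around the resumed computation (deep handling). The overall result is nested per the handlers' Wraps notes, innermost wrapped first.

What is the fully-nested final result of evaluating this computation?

Evaluation trace:
choose[1, 2, 0] @ H2
  branch[0] choose=1:
    choose[0, 2] @ H2
      branch[0] choose=0:
        ask @ H0 ⇒ 2
        tell(3) @ H1 ⇒ log+=3
        H0 returns 26
        H1 returns (26, (3))
        H2 returns [(26, (3))]
      branch[1] choose=2:
        ask @ H0 ⇒ 2
        tell(3) @ H1 ⇒ log+=3
        H0 returns 54
        H1 returns (54, (3))
        H2 returns [(54, (3))]
  branch[1] choose=2:
    choose[0, 2] @ H2
      branch[0] choose=0:
        ask @ H0 ⇒ 2
        tell(3) @ H1 ⇒ log+=3
        H0 returns 28
        H1 returns (28, (3))
        H2 returns [(28, (3))]
      branch[1] choose=2:
        ask @ H0 ⇒ 2
        tell(3) @ H1 ⇒ log+=3
        H0 returns 56
        H1 returns (56, (3))
        H2 returns [(56, (3))]
  branch[2] choose=0:
    choose[0, 2] @ H2
      branch[0] choose=0:
        ask @ H0 ⇒ 2
        tell(3) @ H1 ⇒ log+=3
        H0 returns 24
        H1 returns (24, (3))
        H2 returns [(24, (3))]
      branch[1] choose=2:
        ask @ H0 ⇒ 2
        tell(3) @ H1 ⇒ log+=3
        H0 returns 52
        H1 returns (52, (3))
        H2 returns [(52, (3))]
= [(26, (3)), (54, (3)), (28, (3)), (56, (3)), (24, (3)), (52, (3))]

Answer: [(26, (3)), (54, (3)), (28, (3)), (56, (3)), (24, (3)), (52, (3))]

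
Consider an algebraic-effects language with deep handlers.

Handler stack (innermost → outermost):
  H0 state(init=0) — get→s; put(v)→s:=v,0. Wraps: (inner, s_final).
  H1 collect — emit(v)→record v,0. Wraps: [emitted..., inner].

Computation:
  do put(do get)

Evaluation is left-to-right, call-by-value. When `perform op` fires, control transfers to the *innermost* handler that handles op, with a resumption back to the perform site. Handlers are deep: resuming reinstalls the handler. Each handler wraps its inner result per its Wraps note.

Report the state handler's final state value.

Answer: 0

Working:
get @ H0 ⇒ 0
put(0) @ H0 ⇒ s:=0
H0 returns (0, 0)
H1 returns [(0, 0)]
= [(0, 0)]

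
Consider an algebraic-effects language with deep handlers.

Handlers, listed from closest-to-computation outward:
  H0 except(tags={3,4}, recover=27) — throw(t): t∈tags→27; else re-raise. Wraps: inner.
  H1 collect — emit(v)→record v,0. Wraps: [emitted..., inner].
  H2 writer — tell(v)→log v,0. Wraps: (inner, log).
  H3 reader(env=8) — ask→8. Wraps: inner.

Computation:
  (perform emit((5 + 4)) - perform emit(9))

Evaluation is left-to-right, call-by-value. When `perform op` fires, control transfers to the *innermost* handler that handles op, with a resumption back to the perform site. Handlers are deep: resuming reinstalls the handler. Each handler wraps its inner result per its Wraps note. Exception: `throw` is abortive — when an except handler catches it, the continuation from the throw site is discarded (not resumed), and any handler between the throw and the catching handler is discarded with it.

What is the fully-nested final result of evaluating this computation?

Working:
emit(9) @ H1 ⇒ out+=9
emit(9) @ H1 ⇒ out+=9
H0 returns 0
H1 returns [9, 9, 0]
H2 returns ([9, 9, 0], ())
H3 returns ([9, 9, 0], ())
= ([9, 9, 0], ())

Answer: ([9, 9, 0], ())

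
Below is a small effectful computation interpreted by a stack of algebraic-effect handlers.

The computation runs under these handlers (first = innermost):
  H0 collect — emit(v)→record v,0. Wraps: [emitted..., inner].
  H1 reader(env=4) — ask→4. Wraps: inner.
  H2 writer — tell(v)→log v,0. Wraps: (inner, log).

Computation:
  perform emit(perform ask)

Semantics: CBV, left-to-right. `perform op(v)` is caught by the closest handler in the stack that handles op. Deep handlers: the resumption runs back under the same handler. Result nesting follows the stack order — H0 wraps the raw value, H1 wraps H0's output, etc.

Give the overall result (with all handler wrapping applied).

Answer: ([4, 0], ())

Step-by-step:
ask @ H1 ⇒ 4
emit(4) @ H0 ⇒ out+=4
H0 returns [4, 0]
H1 returns [4, 0]
H2 returns ([4, 0], ())
= ([4, 0], ())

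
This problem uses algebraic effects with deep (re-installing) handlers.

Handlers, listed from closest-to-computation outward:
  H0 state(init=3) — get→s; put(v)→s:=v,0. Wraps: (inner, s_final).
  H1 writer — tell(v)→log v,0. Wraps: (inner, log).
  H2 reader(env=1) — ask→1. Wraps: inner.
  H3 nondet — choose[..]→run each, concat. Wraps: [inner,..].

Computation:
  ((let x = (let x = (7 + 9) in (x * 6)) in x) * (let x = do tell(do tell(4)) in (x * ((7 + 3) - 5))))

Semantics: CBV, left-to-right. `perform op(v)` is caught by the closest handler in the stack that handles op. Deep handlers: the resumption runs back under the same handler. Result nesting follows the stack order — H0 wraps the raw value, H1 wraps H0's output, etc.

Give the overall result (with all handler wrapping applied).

Answer: [((0, 3), (4, 0))]

Working:
tell(4) @ H1 ⇒ log+=4
tell(0) @ H1 ⇒ log+=0
H0 returns (0, 3)
H1 returns ((0, 3), (4, 0))
H2 returns ((0, 3), (4, 0))
H3 returns [((0, 3), (4, 0))]
= [((0, 3), (4, 0))]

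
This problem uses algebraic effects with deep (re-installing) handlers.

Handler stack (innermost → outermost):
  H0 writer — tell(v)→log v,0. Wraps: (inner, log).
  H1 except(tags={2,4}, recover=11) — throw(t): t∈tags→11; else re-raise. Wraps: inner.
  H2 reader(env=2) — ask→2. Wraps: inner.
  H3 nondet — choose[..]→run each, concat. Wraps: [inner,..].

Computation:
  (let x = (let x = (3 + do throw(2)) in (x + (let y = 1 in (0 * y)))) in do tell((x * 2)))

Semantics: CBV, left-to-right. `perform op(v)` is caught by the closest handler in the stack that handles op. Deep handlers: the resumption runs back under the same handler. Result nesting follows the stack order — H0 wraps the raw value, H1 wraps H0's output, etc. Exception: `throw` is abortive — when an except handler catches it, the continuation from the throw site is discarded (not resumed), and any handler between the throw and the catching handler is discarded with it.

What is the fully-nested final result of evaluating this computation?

Answer: [11]

Step-by-step:
throw(2) @ H1 caught ⇒ 11
H2 returns 11
H3 returns [11]
= [11]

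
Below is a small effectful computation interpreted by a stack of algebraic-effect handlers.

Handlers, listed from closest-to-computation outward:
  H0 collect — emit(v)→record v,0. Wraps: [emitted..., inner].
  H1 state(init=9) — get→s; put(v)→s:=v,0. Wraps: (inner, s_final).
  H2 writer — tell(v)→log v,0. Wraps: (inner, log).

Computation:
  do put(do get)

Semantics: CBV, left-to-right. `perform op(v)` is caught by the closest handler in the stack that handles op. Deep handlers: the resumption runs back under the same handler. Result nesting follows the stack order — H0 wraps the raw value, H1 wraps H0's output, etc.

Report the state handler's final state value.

Answer: 9

Evaluation trace:
get @ H1 ⇒ 9
put(9) @ H1 ⇒ s:=9
H0 returns [0]
H1 returns ([0], 9)
H2 returns (([0], 9), ())
= (([0], 9), ())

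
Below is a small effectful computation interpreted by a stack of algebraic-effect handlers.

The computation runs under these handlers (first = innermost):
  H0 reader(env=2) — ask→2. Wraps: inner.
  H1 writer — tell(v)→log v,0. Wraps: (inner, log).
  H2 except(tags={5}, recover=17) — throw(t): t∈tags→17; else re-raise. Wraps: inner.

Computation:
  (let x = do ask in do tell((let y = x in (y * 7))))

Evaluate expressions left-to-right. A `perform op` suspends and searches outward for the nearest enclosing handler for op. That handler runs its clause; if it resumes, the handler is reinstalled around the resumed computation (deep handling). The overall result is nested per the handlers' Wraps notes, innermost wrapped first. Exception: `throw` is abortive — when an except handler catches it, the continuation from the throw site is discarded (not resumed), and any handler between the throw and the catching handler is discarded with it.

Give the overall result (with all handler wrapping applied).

Answer: (0, (14))

Working:
ask @ H0 ⇒ 2
tell(14) @ H1 ⇒ log+=14
H0 returns 0
H1 returns (0, (14))
H2 returns (0, (14))
= (0, (14))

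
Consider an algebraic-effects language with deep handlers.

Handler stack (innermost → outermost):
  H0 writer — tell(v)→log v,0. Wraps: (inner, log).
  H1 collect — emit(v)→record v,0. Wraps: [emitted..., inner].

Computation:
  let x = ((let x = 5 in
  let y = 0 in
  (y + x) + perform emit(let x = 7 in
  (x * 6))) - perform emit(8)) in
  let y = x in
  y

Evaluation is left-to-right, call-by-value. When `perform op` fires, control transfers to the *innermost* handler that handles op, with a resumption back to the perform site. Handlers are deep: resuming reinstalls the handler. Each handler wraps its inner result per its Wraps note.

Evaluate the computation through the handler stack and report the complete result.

Answer: [42, 8, (5, ())]

Step-by-step:
emit(42) @ H1 ⇒ out+=42
emit(8) @ H1 ⇒ out+=8
H0 returns (5, ())
H1 returns [42, 8, (5, ())]
= [42, 8, (5, ())]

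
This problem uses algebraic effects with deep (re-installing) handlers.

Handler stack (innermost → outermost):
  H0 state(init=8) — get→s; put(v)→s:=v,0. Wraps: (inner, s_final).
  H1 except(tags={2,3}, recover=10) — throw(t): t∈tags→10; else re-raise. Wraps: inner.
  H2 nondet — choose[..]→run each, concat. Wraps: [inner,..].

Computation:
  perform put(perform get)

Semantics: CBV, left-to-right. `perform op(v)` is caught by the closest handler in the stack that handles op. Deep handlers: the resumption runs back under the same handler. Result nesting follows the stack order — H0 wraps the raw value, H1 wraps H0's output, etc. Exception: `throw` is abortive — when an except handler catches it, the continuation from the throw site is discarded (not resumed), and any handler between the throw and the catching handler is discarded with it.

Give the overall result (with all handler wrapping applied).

Answer: [(0, 8)]

Working:
get @ H0 ⇒ 8
put(8) @ H0 ⇒ s:=8
H0 returns (0, 8)
H1 returns (0, 8)
H2 returns [(0, 8)]
= [(0, 8)]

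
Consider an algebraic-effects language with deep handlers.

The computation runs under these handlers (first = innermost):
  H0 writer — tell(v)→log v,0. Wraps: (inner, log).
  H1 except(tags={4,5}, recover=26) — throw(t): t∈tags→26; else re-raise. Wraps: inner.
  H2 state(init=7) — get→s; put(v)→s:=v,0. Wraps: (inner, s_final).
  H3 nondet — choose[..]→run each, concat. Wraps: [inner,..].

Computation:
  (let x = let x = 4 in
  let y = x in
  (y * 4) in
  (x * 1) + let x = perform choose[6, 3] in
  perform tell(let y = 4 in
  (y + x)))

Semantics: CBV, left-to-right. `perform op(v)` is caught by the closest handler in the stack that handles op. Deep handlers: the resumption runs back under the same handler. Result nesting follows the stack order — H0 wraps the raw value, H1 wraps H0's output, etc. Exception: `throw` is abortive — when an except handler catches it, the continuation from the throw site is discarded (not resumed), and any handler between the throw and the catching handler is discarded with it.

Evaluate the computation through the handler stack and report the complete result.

Answer: [((16, (10)), 7), ((16, (7)), 7)]

Evaluation trace:
choose[6, 3] @ H3
  branch[0] choose=6:
    tell(10) @ H0 ⇒ log+=10
    H0 returns (16, (10))
    H1 returns (16, (10))
    H2 returns ((16, (10)), 7)
    H3 returns [((16, (10)), 7)]
  branch[1] choose=3:
    tell(7) @ H0 ⇒ log+=7
    H0 returns (16, (7))
    H1 returns (16, (7))
    H2 returns ((16, (7)), 7)
    H3 returns [((16, (7)), 7)]
= [((16, (10)), 7), ((16, (7)), 7)]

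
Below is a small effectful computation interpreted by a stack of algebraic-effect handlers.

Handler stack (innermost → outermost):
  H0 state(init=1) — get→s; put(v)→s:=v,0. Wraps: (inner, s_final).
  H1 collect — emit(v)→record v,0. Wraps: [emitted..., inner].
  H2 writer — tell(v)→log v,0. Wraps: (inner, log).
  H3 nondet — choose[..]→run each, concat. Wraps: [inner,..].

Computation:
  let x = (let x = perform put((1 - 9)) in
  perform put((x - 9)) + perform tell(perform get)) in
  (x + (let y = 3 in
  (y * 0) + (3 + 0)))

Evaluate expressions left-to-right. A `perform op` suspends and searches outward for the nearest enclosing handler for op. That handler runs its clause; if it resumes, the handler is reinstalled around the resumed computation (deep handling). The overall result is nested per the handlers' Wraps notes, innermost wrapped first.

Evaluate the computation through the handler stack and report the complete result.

Answer: [([(3, -9)], (-9))]

Working:
put(-8) @ H0 ⇒ s:=-8
put(-9) @ H0 ⇒ s:=-9
get @ H0 ⇒ -9
tell(-9) @ H2 ⇒ log+=-9
H0 returns (3, -9)
H1 returns [(3, -9)]
H2 returns ([(3, -9)], (-9))
H3 returns [([(3, -9)], (-9))]
= [([(3, -9)], (-9))]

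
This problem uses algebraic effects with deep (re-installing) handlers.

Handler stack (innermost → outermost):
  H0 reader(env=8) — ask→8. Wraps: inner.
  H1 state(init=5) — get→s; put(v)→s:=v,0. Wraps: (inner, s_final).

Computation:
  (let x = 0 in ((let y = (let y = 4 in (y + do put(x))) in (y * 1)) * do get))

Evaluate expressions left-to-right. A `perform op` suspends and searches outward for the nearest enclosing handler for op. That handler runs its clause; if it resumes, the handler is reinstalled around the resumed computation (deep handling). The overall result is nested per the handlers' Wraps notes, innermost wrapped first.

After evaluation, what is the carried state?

Working:
put(0) @ H1 ⇒ s:=0
get @ H1 ⇒ 0
H0 returns 0
H1 returns (0, 0)
= (0, 0)

Answer: 0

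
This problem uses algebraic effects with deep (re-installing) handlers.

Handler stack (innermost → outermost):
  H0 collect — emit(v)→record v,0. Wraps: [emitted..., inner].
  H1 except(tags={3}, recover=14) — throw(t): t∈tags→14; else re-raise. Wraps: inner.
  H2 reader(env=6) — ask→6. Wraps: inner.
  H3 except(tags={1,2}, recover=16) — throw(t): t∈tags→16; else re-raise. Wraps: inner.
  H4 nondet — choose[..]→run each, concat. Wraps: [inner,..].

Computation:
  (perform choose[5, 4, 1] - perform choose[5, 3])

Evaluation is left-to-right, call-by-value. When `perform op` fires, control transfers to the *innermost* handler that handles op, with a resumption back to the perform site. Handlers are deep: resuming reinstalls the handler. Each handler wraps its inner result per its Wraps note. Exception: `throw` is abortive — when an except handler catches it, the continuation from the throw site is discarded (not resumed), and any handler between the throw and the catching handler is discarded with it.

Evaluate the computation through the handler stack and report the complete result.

Step-by-step:
choose[5, 4, 1] @ H4
  branch[0] choose=5:
    choose[5, 3] @ H4
      branch[0] choose=5:
        H0 returns [0]
        H1 returns [0]
        H2 returns [0]
        H3 returns [0]
        H4 returns [[0]]
      branch[1] choose=3:
        H0 returns [2]
        H1 returns [2]
        H2 returns [2]
        H3 returns [2]
        H4 returns [[2]]
  branch[1] choose=4:
    choose[5, 3] @ H4
      branch[0] choose=5:
        H0 returns [-1]
        H1 returns [-1]
        H2 returns [-1]
        H3 returns [-1]
        H4 returns [[-1]]
      branch[1] choose=3:
        H0 returns [1]
        H1 returns [1]
        H2 returns [1]
        H3 returns [1]
        H4 returns [[1]]
  branch[2] choose=1:
    choose[5, 3] @ H4
      branch[0] choose=5:
        H0 returns [-4]
        H1 returns [-4]
        H2 returns [-4]
        H3 returns [-4]
        H4 returns [[-4]]
      branch[1] choose=3:
        H0 returns [-2]
        H1 returns [-2]
        H2 returns [-2]
        H3 returns [-2]
        H4 returns [[-2]]
= [[0], [2], [-1], [1], [-4], [-2]]

Answer: [[0], [2], [-1], [1], [-4], [-2]]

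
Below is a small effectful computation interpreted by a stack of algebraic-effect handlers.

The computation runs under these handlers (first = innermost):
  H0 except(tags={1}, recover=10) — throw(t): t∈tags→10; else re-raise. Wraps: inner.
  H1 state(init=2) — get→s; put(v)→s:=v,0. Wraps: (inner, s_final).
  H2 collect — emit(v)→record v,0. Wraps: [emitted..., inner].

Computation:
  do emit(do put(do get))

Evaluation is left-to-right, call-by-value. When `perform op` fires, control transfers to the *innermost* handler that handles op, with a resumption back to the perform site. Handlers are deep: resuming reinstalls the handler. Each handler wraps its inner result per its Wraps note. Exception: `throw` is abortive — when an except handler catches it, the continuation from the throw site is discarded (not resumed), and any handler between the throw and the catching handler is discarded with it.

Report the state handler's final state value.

Answer: 2

Step-by-step:
get @ H1 ⇒ 2
put(2) @ H1 ⇒ s:=2
emit(0) @ H2 ⇒ out+=0
H0 returns 0
H1 returns (0, 2)
H2 returns [0, (0, 2)]
= [0, (0, 2)]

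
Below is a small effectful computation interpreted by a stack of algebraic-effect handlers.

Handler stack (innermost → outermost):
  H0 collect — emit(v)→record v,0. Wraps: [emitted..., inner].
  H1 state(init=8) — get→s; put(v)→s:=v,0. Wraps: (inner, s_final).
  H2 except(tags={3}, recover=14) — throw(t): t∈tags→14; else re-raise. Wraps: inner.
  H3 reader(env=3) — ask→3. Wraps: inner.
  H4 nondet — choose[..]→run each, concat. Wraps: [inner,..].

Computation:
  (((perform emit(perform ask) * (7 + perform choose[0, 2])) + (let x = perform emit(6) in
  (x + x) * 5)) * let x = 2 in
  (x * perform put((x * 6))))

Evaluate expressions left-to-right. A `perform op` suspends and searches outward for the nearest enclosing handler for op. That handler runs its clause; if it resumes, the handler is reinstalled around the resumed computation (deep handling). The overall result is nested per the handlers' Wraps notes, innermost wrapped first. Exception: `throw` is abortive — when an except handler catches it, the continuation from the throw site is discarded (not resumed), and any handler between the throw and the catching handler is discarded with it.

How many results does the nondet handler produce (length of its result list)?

Answer: 2

Step-by-step:
ask @ H3 ⇒ 3
emit(3) @ H0 ⇒ out+=3
choose[0, 2] @ H4
  branch[0] choose=0:
    emit(6) @ H0 ⇒ out+=6
    put(12) @ H1 ⇒ s:=12
    H0 returns [3, 6, 0]
    H1 returns ([3, 6, 0], 12)
    H2 returns ([3, 6, 0], 12)
    H3 returns ([3, 6, 0], 12)
    H4 returns [([3, 6, 0], 12)]
  branch[1] choose=2:
    emit(6) @ H0 ⇒ out+=6
    put(12) @ H1 ⇒ s:=12
    H0 returns [3, 6, 0]
    H1 returns ([3, 6, 0], 12)
    H2 returns ([3, 6, 0], 12)
    H3 returns ([3, 6, 0], 12)
    H4 returns [([3, 6, 0], 12)]
= [([3, 6, 0], 12), ([3, 6, 0], 12)]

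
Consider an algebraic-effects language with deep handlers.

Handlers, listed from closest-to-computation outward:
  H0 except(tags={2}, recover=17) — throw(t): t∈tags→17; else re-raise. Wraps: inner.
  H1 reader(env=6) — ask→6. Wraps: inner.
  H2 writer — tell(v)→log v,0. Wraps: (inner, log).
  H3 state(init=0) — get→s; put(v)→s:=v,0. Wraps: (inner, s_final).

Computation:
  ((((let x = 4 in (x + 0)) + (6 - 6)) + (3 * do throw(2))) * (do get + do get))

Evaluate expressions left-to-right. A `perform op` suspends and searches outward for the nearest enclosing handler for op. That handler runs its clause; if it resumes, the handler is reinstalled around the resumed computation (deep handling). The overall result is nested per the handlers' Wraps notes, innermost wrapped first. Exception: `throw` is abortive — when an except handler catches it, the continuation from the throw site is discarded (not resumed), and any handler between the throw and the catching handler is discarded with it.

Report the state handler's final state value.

Answer: 0

Working:
throw(2) @ H0 caught ⇒ 17
H1 returns 17
H2 returns (17, ())
H3 returns ((17, ()), 0)
= ((17, ()), 0)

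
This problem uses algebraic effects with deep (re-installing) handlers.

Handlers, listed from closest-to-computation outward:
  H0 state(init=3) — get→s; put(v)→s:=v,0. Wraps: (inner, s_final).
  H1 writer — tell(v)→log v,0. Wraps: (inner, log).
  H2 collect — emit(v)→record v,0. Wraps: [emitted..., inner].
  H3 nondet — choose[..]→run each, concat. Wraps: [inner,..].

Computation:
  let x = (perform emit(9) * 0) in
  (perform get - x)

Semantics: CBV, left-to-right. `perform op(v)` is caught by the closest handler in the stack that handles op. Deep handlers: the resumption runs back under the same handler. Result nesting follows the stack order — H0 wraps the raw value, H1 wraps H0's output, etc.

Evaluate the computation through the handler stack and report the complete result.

Answer: [[9, ((3, 3), ())]]

Working:
emit(9) @ H2 ⇒ out+=9
get @ H0 ⇒ 3
H0 returns (3, 3)
H1 returns ((3, 3), ())
H2 returns [9, ((3, 3), ())]
H3 returns [[9, ((3, 3), ())]]
= [[9, ((3, 3), ())]]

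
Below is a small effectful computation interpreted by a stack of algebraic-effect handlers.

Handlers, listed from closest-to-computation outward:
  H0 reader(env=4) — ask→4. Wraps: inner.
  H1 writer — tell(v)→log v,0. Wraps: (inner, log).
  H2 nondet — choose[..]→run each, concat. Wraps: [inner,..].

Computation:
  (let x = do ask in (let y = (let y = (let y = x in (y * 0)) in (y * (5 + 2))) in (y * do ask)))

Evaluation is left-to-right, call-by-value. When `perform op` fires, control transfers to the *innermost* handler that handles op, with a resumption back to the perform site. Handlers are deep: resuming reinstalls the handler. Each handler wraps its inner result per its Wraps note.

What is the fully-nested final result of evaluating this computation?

Working:
ask @ H0 ⇒ 4
ask @ H0 ⇒ 4
H0 returns 0
H1 returns (0, ())
H2 returns [(0, ())]
= [(0, ())]

Answer: [(0, ())]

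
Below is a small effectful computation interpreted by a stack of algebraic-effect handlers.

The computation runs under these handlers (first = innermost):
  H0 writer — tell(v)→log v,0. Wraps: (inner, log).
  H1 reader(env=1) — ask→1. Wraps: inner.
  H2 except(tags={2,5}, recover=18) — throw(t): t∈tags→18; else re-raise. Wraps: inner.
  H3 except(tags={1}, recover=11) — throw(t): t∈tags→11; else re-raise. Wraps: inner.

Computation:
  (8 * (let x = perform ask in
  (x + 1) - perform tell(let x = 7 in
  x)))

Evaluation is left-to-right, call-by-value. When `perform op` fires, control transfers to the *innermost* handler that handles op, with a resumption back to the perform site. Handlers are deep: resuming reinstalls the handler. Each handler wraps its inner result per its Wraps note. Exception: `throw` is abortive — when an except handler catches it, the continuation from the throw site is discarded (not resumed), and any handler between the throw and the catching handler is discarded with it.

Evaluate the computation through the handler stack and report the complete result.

Working:
ask @ H1 ⇒ 1
tell(7) @ H0 ⇒ log+=7
H0 returns (16, (7))
H1 returns (16, (7))
H2 returns (16, (7))
H3 returns (16, (7))
= (16, (7))

Answer: (16, (7))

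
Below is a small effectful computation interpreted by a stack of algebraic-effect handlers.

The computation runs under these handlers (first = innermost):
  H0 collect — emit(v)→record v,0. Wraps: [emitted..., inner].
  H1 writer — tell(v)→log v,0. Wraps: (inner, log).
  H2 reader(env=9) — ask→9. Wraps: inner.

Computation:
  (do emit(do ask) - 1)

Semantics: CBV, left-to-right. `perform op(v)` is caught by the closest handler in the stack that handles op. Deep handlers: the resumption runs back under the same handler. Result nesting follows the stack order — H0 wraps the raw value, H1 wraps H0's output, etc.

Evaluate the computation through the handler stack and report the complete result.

Answer: ([9, -1], ())

Working:
ask @ H2 ⇒ 9
emit(9) @ H0 ⇒ out+=9
H0 returns [9, -1]
H1 returns ([9, -1], ())
H2 returns ([9, -1], ())
= ([9, -1], ())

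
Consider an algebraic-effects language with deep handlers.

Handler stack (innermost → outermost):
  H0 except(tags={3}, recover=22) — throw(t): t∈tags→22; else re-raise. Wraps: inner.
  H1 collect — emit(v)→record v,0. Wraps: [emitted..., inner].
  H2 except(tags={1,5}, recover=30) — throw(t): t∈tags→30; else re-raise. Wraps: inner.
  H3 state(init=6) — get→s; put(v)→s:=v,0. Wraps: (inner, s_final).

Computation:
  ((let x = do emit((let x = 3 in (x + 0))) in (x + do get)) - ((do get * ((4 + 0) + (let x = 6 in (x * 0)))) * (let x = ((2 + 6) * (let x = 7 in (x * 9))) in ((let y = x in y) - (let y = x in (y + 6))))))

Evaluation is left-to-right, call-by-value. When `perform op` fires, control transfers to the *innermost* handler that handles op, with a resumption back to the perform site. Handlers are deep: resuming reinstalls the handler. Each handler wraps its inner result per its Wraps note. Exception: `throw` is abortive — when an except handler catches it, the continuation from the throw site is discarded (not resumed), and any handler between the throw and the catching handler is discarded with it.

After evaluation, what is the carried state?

Answer: 6

Step-by-step:
emit(3) @ H1 ⇒ out+=3
get @ H3 ⇒ 6
get @ H3 ⇒ 6
H0 returns 150
H1 returns [3, 150]
H2 returns [3, 150]
H3 returns ([3, 150], 6)
= ([3, 150], 6)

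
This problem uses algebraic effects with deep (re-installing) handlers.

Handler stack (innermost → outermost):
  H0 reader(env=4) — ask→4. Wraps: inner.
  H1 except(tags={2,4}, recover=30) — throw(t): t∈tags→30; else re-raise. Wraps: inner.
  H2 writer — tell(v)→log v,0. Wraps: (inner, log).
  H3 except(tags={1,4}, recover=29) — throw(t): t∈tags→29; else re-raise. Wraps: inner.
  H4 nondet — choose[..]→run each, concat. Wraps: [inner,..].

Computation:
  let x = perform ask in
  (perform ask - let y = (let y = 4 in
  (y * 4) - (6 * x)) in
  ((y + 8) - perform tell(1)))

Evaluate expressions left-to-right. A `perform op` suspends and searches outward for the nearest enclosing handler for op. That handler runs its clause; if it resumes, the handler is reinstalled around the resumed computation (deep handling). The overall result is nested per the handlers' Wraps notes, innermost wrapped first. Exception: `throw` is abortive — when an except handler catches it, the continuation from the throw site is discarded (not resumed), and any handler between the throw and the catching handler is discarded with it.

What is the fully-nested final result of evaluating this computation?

Answer: [(4, (1))]

Evaluation trace:
ask @ H0 ⇒ 4
ask @ H0 ⇒ 4
tell(1) @ H2 ⇒ log+=1
H0 returns 4
H1 returns 4
H2 returns (4, (1))
H3 returns (4, (1))
H4 returns [(4, (1))]
= [(4, (1))]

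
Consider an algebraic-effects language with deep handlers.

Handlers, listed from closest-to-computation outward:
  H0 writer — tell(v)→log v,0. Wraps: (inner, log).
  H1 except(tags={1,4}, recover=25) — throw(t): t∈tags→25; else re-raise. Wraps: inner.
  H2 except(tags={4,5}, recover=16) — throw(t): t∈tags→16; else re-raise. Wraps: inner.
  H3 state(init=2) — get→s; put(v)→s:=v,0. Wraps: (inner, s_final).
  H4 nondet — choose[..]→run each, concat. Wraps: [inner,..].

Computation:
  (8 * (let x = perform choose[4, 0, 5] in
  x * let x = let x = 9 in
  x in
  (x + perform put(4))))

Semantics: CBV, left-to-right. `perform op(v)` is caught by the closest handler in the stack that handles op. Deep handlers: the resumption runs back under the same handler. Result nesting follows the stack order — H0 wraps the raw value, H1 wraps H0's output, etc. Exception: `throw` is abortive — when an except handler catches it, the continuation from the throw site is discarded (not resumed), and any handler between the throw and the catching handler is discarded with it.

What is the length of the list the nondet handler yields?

Evaluation trace:
choose[4, 0, 5] @ H4
  branch[0] choose=4:
    put(4) @ H3 ⇒ s:=4
    H0 returns (288, ())
    H1 returns (288, ())
    H2 returns (288, ())
    H3 returns ((288, ()), 4)
    H4 returns [((288, ()), 4)]
  branch[1] choose=0:
    put(4) @ H3 ⇒ s:=4
    H0 returns (0, ())
    H1 returns (0, ())
    H2 returns (0, ())
    H3 returns ((0, ()), 4)
    H4 returns [((0, ()), 4)]
  branch[2] choose=5:
    put(4) @ H3 ⇒ s:=4
    H0 returns (360, ())
    H1 returns (360, ())
    H2 returns (360, ())
    H3 returns ((360, ()), 4)
    H4 returns [((360, ()), 4)]
= [((288, ()), 4), ((0, ()), 4), ((360, ()), 4)]

Answer: 3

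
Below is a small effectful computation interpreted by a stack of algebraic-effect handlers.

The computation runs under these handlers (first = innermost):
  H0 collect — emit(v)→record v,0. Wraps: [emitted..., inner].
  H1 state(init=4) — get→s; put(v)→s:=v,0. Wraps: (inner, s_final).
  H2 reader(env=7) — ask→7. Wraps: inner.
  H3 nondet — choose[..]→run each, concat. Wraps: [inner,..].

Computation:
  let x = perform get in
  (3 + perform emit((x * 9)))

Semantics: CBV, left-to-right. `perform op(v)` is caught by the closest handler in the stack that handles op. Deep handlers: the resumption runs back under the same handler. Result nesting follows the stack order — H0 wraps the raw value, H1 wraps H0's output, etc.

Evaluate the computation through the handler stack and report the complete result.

Working:
get @ H1 ⇒ 4
emit(36) @ H0 ⇒ out+=36
H0 returns [36, 3]
H1 returns ([36, 3], 4)
H2 returns ([36, 3], 4)
H3 returns [([36, 3], 4)]
= [([36, 3], 4)]

Answer: [([36, 3], 4)]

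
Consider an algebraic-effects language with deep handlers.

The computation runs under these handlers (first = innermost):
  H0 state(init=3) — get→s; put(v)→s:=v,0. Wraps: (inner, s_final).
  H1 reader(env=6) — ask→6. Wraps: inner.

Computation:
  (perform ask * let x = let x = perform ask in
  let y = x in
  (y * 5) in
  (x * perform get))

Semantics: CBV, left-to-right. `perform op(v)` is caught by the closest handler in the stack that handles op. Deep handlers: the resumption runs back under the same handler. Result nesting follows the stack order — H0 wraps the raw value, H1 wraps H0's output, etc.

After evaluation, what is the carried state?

Step-by-step:
ask @ H1 ⇒ 6
ask @ H1 ⇒ 6
get @ H0 ⇒ 3
H0 returns (540, 3)
H1 returns (540, 3)
= (540, 3)

Answer: 3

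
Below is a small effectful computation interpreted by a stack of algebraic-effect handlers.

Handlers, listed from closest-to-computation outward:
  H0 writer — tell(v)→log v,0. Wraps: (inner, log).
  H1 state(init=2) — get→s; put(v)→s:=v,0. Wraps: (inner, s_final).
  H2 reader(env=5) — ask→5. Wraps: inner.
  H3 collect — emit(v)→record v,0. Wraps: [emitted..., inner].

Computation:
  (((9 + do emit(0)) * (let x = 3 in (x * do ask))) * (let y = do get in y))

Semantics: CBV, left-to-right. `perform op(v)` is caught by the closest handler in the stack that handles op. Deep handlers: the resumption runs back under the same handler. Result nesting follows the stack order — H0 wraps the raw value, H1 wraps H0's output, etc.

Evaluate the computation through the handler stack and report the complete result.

Answer: [0, ((270, ()), 2)]

Evaluation trace:
emit(0) @ H3 ⇒ out+=0
ask @ H2 ⇒ 5
get @ H1 ⇒ 2
H0 returns (270, ())
H1 returns ((270, ()), 2)
H2 returns ((270, ()), 2)
H3 returns [0, ((270, ()), 2)]
= [0, ((270, ()), 2)]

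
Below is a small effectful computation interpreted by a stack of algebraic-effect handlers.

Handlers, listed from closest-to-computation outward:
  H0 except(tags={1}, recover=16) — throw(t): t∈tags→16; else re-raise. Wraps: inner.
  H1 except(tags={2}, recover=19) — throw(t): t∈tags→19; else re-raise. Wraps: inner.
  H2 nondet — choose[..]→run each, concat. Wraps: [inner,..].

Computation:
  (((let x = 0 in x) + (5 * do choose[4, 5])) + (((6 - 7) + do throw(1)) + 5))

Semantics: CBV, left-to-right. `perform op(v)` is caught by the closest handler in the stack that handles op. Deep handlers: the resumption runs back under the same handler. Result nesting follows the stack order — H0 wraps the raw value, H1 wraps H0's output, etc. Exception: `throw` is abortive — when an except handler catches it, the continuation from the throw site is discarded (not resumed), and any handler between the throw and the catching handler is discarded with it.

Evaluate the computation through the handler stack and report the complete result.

Step-by-step:
choose[4, 5] @ H2
  branch[0] choose=4:
    throw(1) @ H0 caught ⇒ 16
    H1 returns 16
    H2 returns [16]
  branch[1] choose=5:
    throw(1) @ H0 caught ⇒ 16
    H1 returns 16
    H2 returns [16]
= [16, 16]

Answer: [16, 16]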